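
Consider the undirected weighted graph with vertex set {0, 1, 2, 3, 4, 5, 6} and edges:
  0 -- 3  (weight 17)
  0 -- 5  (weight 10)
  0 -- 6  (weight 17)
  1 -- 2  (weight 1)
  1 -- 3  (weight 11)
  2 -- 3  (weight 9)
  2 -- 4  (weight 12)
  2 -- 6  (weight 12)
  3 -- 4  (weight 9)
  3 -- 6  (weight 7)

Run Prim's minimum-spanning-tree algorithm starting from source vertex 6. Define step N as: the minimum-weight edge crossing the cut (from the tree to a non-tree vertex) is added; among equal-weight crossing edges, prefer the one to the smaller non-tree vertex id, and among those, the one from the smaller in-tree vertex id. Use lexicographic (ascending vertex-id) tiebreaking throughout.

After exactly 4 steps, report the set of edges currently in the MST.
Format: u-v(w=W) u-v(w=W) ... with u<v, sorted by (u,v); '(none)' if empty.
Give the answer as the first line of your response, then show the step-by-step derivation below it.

1-2(w=1) 2-3(w=9) 3-4(w=9) 3-6(w=7)

step 1: add edge 3-6 (w=7); MST = {3-6(w=7)}
step 2: add edge 2-3 (w=9); MST = {2-3(w=9) 3-6(w=7)}
step 3: add edge 1-2 (w=1); MST = {1-2(w=1) 2-3(w=9) 3-6(w=7)}
step 4: add edge 3-4 (w=9); MST = {1-2(w=1) 2-3(w=9) 3-4(w=9) 3-6(w=7)}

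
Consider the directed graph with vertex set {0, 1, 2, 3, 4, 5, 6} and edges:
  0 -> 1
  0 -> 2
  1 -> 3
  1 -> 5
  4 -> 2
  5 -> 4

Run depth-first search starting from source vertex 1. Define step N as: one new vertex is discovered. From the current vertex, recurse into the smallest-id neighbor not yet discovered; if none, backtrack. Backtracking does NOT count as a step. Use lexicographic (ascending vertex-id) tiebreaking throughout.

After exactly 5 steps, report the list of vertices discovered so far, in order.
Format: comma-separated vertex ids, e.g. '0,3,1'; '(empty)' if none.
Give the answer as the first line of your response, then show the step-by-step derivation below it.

1,3,5,4,2

step 1: discover 1; path=1; order=1
step 2: discover 3; path=1>3; order=1,3
step 3: discover 5; path=1>5; order=1,3,5
step 4: discover 4; path=1>5>4; order=1,3,5,4
step 5: discover 2; path=1>5>4>2; order=1,3,5,4,2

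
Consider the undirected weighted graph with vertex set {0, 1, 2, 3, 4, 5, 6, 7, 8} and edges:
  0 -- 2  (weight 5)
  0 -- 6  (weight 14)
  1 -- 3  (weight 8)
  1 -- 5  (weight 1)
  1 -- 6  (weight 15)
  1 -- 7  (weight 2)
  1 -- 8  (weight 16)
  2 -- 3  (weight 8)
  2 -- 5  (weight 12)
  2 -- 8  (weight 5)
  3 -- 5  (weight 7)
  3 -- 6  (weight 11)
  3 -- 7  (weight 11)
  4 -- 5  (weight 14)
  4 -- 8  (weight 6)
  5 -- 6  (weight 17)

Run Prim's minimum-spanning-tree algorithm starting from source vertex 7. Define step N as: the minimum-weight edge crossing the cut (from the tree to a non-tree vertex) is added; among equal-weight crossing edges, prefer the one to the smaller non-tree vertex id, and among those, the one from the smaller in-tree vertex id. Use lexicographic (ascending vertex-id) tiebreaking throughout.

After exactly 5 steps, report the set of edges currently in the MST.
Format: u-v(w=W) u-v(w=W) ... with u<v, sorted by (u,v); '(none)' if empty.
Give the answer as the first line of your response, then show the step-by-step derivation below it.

0-2(w=5) 1-5(w=1) 1-7(w=2) 2-3(w=8) 3-5(w=7)

step 1: add edge 1-7 (w=2); MST = {1-7(w=2)}
step 2: add edge 1-5 (w=1); MST = {1-5(w=1) 1-7(w=2)}
step 3: add edge 3-5 (w=7); MST = {1-5(w=1) 1-7(w=2) 3-5(w=7)}
step 4: add edge 2-3 (w=8); MST = {1-5(w=1) 1-7(w=2) 2-3(w=8) 3-5(w=7)}
step 5: add edge 0-2 (w=5); MST = {0-2(w=5) 1-5(w=1) 1-7(w=2) 2-3(w=8) 3-5(w=7)}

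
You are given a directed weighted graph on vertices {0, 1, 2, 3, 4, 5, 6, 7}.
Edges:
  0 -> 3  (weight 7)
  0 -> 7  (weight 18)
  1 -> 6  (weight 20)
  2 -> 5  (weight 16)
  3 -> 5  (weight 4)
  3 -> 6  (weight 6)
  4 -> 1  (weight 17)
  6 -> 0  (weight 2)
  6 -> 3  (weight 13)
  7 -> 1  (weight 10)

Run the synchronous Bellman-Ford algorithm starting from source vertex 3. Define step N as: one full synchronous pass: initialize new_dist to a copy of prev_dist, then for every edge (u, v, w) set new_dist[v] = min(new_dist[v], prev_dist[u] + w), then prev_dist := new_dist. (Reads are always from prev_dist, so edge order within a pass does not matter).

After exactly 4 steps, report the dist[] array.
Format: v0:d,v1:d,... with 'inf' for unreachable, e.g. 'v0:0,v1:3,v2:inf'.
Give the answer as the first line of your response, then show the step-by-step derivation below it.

v0:8,v1:36,v2:inf,v3:0,v4:inf,v5:4,v6:6,v7:26

step 1: dist = v0:inf,v1:inf,v2:inf,v3:0,v4:inf,v5:4,v6:6,v7:inf
step 2: dist = v0:8,v1:inf,v2:inf,v3:0,v4:inf,v5:4,v6:6,v7:inf
step 3: dist = v0:8,v1:inf,v2:inf,v3:0,v4:inf,v5:4,v6:6,v7:26
step 4: dist = v0:8,v1:36,v2:inf,v3:0,v4:inf,v5:4,v6:6,v7:26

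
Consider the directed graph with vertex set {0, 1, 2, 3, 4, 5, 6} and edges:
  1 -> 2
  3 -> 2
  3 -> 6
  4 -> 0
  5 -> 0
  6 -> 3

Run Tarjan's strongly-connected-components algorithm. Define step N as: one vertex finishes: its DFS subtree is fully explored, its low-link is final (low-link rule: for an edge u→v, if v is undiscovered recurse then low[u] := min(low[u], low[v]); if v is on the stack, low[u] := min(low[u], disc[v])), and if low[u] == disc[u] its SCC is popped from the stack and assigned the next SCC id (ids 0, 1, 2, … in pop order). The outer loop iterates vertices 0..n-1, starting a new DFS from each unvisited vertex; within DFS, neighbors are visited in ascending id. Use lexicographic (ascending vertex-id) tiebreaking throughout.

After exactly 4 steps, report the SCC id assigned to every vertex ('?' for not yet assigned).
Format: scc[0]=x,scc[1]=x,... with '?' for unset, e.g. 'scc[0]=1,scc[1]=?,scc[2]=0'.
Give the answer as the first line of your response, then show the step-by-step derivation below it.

scc[0]=0,scc[1]=2,scc[2]=1,scc[3]=?,scc[4]=?,scc[5]=?,scc[6]=?

step 1: low=(low[0]=0,low[1]=?,low[2]=?,low[3]=?,low[4]=?,low[5]=?,low[6]=?); scc=(scc[0]=0,scc[1]=?,scc[2]=?,scc[3]=?,scc[4]=?,scc[5]=?,scc[6]=?)
step 2: low=(low[0]=0,low[1]=1,low[2]=2,low[3]=?,low[4]=?,low[5]=?,low[6]=?); scc=(scc[0]=0,scc[1]=?,scc[2]=1,scc[3]=?,scc[4]=?,scc[5]=?,scc[6]=?)
step 3: low=(low[0]=0,low[1]=1,low[2]=2,low[3]=?,low[4]=?,low[5]=?,low[6]=?); scc=(scc[0]=0,scc[1]=2,scc[2]=1,scc[3]=?,scc[4]=?,scc[5]=?,scc[6]=?)
step 4: low=(low[0]=0,low[1]=1,low[2]=2,low[3]=3,low[4]=?,low[5]=?,low[6]=3); scc=(scc[0]=0,scc[1]=2,scc[2]=1,scc[3]=?,scc[4]=?,scc[5]=?,scc[6]=?)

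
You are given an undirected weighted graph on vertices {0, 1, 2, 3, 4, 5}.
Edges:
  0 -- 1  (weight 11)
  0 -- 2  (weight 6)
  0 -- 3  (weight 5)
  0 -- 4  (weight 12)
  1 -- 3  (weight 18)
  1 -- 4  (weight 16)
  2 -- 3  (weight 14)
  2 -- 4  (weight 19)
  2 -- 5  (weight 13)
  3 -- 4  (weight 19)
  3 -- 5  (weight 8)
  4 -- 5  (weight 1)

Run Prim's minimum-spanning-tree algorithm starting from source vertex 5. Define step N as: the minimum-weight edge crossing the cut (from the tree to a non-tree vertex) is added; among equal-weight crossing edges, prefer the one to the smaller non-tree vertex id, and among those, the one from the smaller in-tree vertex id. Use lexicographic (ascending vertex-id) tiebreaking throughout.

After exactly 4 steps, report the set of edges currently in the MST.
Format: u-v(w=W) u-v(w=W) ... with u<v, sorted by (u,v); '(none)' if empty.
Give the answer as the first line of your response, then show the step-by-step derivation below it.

0-2(w=6) 0-3(w=5) 3-5(w=8) 4-5(w=1)

step 1: add edge 4-5 (w=1); MST = {4-5(w=1)}
step 2: add edge 3-5 (w=8); MST = {3-5(w=8) 4-5(w=1)}
step 3: add edge 0-3 (w=5); MST = {0-3(w=5) 3-5(w=8) 4-5(w=1)}
step 4: add edge 0-2 (w=6); MST = {0-2(w=6) 0-3(w=5) 3-5(w=8) 4-5(w=1)}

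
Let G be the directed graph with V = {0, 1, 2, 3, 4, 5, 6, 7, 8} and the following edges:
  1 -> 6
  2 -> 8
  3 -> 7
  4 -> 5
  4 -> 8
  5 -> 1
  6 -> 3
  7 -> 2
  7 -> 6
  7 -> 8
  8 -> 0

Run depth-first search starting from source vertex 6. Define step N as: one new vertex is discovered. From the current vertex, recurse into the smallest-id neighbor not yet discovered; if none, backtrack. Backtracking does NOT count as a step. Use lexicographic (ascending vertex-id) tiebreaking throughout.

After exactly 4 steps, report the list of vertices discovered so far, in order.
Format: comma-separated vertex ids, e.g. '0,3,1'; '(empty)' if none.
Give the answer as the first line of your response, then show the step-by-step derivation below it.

6,3,7,2

step 1: discover 6; path=6; order=6
step 2: discover 3; path=6>3; order=6,3
step 3: discover 7; path=6>3>7; order=6,3,7
step 4: discover 2; path=6>3>7>2; order=6,3,7,2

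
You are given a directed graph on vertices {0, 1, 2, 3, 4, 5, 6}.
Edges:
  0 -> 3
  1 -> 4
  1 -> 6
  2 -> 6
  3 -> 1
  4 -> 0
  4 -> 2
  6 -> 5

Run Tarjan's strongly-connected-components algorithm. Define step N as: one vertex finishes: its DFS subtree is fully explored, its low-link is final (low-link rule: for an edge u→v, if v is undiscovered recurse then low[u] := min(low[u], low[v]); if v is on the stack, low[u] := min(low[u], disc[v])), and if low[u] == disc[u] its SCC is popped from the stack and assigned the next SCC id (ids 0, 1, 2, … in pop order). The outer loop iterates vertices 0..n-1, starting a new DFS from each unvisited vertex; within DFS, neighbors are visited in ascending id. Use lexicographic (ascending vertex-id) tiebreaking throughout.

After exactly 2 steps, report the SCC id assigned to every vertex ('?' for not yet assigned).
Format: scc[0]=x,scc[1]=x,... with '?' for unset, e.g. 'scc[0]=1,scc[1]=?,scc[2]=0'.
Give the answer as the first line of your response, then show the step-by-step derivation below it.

scc[0]=?,scc[1]=?,scc[2]=?,scc[3]=?,scc[4]=?,scc[5]=0,scc[6]=1

step 1: low=(low[0]=0,low[1]=2,low[2]=4,low[3]=1,low[4]=0,low[5]=6,low[6]=5); scc=(scc[0]=?,scc[1]=?,scc[2]=?,scc[3]=?,scc[4]=?,scc[5]=0,scc[6]=?)
step 2: low=(low[0]=0,low[1]=2,low[2]=4,low[3]=1,low[4]=0,low[5]=6,low[6]=5); scc=(scc[0]=?,scc[1]=?,scc[2]=?,scc[3]=?,scc[4]=?,scc[5]=0,scc[6]=1)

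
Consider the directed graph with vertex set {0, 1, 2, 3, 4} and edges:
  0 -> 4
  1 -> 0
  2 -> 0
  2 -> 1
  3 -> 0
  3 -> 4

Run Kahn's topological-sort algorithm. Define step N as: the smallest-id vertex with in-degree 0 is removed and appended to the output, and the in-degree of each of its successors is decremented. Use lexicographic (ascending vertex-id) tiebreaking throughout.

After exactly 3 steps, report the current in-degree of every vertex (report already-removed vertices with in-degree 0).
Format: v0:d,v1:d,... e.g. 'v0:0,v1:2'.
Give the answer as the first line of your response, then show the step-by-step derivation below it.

v0:0,v1:0,v2:0,v3:0,v4:1

step 1: output 2; order=[2]; indeg=(2,0,0,0,2)
step 2: output 1; order=[2,1]; indeg=(1,0,0,0,2)
step 3: output 3; order=[2,1,3]; indeg=(0,0,0,0,1)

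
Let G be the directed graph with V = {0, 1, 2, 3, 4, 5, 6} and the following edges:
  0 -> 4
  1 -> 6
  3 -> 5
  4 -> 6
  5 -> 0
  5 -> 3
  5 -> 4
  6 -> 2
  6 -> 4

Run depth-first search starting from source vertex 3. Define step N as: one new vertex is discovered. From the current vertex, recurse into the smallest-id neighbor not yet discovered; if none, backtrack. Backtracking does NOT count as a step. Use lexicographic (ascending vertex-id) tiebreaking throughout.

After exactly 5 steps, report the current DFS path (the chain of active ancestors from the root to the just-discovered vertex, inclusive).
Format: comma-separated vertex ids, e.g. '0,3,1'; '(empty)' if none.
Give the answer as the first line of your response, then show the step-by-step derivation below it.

3,5,0,4,6

step 1: discover 3; path=3; order=3
step 2: discover 5; path=3>5; order=3,5
step 3: discover 0; path=3>5>0; order=3,5,0
step 4: discover 4; path=3>5>0>4; order=3,5,0,4
step 5: discover 6; path=3>5>0>4>6; order=3,5,0,4,6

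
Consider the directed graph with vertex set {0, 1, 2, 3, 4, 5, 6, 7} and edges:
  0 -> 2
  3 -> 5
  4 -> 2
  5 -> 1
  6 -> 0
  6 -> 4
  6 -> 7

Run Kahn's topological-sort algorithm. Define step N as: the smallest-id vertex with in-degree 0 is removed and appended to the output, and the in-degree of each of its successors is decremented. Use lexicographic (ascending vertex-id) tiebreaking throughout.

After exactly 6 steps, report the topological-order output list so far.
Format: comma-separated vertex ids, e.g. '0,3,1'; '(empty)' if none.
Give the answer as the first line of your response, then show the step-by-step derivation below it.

3,5,1,6,0,4

step 1: output 3; order=[3]; indeg=(1,1,2,0,1,0,0,1)
step 2: output 5; order=[3,5]; indeg=(1,0,2,0,1,0,0,1)
step 3: output 1; order=[3,5,1]; indeg=(1,0,2,0,1,0,0,1)
step 4: output 6; order=[3,5,1,6]; indeg=(0,0,2,0,0,0,0,0)
step 5: output 0; order=[3,5,1,6,0]; indeg=(0,0,1,0,0,0,0,0)
step 6: output 4; order=[3,5,1,6,0,4]; indeg=(0,0,0,0,0,0,0,0)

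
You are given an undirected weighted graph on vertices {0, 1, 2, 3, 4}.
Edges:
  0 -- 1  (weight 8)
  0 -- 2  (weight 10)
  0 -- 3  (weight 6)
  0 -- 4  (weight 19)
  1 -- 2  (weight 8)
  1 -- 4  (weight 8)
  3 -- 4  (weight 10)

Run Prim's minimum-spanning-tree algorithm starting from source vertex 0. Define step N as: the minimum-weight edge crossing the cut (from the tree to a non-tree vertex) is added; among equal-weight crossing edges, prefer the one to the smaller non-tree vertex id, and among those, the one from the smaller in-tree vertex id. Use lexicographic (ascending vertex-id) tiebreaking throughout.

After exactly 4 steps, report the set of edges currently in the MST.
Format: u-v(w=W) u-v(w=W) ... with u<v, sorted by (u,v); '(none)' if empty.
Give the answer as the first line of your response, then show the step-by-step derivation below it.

0-1(w=8) 0-3(w=6) 1-2(w=8) 1-4(w=8)

step 1: add edge 0-3 (w=6); MST = {0-3(w=6)}
step 2: add edge 0-1 (w=8); MST = {0-1(w=8) 0-3(w=6)}
step 3: add edge 1-2 (w=8); MST = {0-1(w=8) 0-3(w=6) 1-2(w=8)}
step 4: add edge 1-4 (w=8); MST = {0-1(w=8) 0-3(w=6) 1-2(w=8) 1-4(w=8)}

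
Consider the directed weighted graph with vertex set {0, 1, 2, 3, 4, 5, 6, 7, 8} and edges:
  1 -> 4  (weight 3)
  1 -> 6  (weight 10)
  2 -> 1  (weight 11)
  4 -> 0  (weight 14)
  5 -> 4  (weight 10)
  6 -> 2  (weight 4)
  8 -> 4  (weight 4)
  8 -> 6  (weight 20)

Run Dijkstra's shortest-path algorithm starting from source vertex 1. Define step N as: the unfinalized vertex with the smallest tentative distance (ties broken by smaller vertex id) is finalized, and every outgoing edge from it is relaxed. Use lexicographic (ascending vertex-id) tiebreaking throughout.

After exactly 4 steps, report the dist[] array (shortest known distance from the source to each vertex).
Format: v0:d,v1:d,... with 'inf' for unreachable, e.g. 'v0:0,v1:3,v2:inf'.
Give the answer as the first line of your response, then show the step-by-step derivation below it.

v0:17,v1:0,v2:14,v3:inf,v4:3,v5:inf,v6:10,v7:inf,v8:inf

step 1: dist = v0:inf,v1:0,v2:inf,v3:inf,v4:3,v5:inf,v6:10,v7:inf,v8:inf
step 2: dist = v0:17,v1:0,v2:inf,v3:inf,v4:3,v5:inf,v6:10,v7:inf,v8:inf
step 3: dist = v0:17,v1:0,v2:14,v3:inf,v4:3,v5:inf,v6:10,v7:inf,v8:inf
step 4: dist = v0:17,v1:0,v2:14,v3:inf,v4:3,v5:inf,v6:10,v7:inf,v8:inf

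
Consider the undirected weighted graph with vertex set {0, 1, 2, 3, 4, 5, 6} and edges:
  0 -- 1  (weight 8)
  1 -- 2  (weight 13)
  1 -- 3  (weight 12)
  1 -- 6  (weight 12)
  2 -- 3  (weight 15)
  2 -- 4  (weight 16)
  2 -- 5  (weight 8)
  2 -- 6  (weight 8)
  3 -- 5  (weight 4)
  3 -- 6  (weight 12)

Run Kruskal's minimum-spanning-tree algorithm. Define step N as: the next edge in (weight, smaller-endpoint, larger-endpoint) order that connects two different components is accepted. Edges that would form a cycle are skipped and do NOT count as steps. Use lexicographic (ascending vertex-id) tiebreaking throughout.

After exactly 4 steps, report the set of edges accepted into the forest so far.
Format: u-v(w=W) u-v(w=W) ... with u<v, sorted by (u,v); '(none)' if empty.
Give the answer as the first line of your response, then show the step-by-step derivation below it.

0-1(w=8) 2-5(w=8) 2-6(w=8) 3-5(w=4)

step 1: add edge 3-5 (w=4); MST = {3-5(w=4)}
step 2: add edge 0-1 (w=8); MST = {0-1(w=8) 3-5(w=4)}
step 3: add edge 2-5 (w=8); MST = {0-1(w=8) 2-5(w=8) 3-5(w=4)}
step 4: add edge 2-6 (w=8); MST = {0-1(w=8) 2-5(w=8) 2-6(w=8) 3-5(w=4)}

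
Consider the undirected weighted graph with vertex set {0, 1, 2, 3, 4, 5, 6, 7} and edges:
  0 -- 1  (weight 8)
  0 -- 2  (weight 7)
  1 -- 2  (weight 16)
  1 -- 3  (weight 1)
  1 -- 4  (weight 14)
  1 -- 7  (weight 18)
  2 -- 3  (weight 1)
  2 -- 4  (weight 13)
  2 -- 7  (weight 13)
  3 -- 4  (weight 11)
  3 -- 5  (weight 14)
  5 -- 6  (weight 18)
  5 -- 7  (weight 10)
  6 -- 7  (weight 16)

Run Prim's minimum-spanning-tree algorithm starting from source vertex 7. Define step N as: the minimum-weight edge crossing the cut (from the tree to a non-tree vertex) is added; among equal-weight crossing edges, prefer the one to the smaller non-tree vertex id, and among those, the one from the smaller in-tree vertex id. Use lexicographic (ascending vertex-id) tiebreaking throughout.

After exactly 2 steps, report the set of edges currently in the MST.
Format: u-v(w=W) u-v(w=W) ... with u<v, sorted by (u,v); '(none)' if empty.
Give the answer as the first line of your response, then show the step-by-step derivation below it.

2-7(w=13) 5-7(w=10)

step 1: add edge 5-7 (w=10); MST = {5-7(w=10)}
step 2: add edge 2-7 (w=13); MST = {2-7(w=13) 5-7(w=10)}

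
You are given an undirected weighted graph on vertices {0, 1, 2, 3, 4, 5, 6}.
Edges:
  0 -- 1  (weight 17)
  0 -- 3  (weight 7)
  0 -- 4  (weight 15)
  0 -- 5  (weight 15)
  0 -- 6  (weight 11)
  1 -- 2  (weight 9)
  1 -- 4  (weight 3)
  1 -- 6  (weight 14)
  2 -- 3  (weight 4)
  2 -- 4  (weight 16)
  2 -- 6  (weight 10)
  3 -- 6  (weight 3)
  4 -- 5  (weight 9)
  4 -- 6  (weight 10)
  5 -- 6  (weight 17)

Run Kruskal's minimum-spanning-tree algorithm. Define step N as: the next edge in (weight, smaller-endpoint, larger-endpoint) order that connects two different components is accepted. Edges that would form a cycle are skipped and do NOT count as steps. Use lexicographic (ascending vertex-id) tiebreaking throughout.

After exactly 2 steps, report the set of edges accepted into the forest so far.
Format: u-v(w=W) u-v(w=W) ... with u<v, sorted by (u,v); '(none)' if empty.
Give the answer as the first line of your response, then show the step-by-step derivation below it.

1-4(w=3) 3-6(w=3)

step 1: add edge 1-4 (w=3); MST = {1-4(w=3)}
step 2: add edge 3-6 (w=3); MST = {1-4(w=3) 3-6(w=3)}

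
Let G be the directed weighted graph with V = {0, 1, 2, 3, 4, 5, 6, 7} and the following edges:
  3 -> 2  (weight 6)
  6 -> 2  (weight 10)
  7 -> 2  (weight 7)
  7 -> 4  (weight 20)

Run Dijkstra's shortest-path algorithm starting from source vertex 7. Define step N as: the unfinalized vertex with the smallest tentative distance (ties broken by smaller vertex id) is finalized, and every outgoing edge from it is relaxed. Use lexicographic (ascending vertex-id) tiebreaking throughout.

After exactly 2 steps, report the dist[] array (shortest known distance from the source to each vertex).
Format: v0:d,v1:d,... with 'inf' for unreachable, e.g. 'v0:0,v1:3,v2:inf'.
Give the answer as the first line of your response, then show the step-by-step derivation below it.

v0:inf,v1:inf,v2:7,v3:inf,v4:20,v5:inf,v6:inf,v7:0

step 1: dist = v0:inf,v1:inf,v2:7,v3:inf,v4:20,v5:inf,v6:inf,v7:0
step 2: dist = v0:inf,v1:inf,v2:7,v3:inf,v4:20,v5:inf,v6:inf,v7:0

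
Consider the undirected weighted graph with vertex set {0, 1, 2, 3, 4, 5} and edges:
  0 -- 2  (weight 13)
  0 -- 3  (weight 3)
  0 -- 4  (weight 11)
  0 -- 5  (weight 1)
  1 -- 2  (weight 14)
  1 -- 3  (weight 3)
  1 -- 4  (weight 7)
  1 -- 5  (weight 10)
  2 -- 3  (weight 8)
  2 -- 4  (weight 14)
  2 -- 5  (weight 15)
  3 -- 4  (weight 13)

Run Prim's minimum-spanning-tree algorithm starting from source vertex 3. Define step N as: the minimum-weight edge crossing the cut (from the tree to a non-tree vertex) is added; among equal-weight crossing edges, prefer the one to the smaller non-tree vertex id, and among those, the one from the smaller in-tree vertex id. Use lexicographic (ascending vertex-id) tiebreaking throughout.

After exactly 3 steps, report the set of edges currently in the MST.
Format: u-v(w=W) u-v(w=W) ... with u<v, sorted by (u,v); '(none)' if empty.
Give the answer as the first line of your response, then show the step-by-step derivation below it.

0-3(w=3) 0-5(w=1) 1-3(w=3)

step 1: add edge 0-3 (w=3); MST = {0-3(w=3)}
step 2: add edge 0-5 (w=1); MST = {0-3(w=3) 0-5(w=1)}
step 3: add edge 1-3 (w=3); MST = {0-3(w=3) 0-5(w=1) 1-3(w=3)}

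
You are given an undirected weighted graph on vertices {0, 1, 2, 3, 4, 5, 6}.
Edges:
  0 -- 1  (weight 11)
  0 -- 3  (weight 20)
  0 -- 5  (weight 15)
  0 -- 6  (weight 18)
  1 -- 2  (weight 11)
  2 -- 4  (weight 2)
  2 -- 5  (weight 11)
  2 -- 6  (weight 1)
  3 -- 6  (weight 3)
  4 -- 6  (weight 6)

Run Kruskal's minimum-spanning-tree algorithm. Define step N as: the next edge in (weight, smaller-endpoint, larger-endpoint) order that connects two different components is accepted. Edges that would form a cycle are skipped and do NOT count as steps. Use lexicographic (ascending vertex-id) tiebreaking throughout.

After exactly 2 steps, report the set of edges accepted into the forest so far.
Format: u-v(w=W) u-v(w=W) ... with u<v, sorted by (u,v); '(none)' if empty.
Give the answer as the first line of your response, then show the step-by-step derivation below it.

2-4(w=2) 2-6(w=1)

step 1: add edge 2-6 (w=1); MST = {2-6(w=1)}
step 2: add edge 2-4 (w=2); MST = {2-4(w=2) 2-6(w=1)}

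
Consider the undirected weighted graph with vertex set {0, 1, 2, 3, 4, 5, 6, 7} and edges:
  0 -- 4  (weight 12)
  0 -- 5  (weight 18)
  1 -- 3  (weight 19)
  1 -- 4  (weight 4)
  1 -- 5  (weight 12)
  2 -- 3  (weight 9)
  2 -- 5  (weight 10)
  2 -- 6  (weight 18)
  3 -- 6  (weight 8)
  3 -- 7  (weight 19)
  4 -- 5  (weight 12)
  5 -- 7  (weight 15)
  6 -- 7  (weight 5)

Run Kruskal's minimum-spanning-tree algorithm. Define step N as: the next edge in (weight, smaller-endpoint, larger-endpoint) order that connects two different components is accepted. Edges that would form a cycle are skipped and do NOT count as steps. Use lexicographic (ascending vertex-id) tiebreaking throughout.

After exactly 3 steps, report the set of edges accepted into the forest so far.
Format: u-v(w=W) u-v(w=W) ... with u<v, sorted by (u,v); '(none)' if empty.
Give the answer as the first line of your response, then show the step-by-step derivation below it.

1-4(w=4) 3-6(w=8) 6-7(w=5)

step 1: add edge 1-4 (w=4); MST = {1-4(w=4)}
step 2: add edge 6-7 (w=5); MST = {1-4(w=4) 6-7(w=5)}
step 3: add edge 3-6 (w=8); MST = {1-4(w=4) 3-6(w=8) 6-7(w=5)}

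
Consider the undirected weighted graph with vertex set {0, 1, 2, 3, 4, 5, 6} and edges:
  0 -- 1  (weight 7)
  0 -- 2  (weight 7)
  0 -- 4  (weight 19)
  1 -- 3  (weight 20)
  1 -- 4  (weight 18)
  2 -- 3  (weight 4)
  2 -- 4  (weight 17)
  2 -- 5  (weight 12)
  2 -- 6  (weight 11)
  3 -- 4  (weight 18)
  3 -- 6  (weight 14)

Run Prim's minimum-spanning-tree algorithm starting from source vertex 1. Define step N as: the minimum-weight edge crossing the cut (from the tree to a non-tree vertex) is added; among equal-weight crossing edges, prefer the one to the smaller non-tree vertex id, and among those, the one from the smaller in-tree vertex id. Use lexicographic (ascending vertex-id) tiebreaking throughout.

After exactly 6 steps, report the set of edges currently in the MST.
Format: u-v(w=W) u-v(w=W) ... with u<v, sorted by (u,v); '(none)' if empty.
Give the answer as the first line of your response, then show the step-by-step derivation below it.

0-1(w=7) 0-2(w=7) 2-3(w=4) 2-4(w=17) 2-5(w=12) 2-6(w=11)

step 1: add edge 0-1 (w=7); MST = {0-1(w=7)}
step 2: add edge 0-2 (w=7); MST = {0-1(w=7) 0-2(w=7)}
step 3: add edge 2-3 (w=4); MST = {0-1(w=7) 0-2(w=7) 2-3(w=4)}
step 4: add edge 2-6 (w=11); MST = {0-1(w=7) 0-2(w=7) 2-3(w=4) 2-6(w=11)}
step 5: add edge 2-5 (w=12); MST = {0-1(w=7) 0-2(w=7) 2-3(w=4) 2-5(w=12) 2-6(w=11)}
step 6: add edge 2-4 (w=17); MST = {0-1(w=7) 0-2(w=7) 2-3(w=4) 2-4(w=17) 2-5(w=12) 2-6(w=11)}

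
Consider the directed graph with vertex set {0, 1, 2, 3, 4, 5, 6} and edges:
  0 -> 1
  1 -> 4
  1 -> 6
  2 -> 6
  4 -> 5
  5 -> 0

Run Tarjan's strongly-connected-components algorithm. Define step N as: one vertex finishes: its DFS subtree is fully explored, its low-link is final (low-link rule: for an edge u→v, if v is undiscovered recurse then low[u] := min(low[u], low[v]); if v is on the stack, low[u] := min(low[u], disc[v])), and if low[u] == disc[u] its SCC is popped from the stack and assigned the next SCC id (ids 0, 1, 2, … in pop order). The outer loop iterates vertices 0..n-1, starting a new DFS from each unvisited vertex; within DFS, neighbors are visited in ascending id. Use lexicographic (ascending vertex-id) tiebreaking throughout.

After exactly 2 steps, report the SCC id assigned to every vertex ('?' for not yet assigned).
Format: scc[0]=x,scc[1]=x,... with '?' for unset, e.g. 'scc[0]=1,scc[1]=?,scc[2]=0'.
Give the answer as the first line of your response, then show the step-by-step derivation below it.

scc[0]=?,scc[1]=?,scc[2]=?,scc[3]=?,scc[4]=?,scc[5]=?,scc[6]=?

step 1: low=(low[0]=0,low[1]=1,low[2]=?,low[3]=?,low[4]=2,low[5]=0,low[6]=?); scc=(scc[0]=?,scc[1]=?,scc[2]=?,scc[3]=?,scc[4]=?,scc[5]=?,scc[6]=?)
step 2: low=(low[0]=0,low[1]=1,low[2]=?,low[3]=?,low[4]=0,low[5]=0,low[6]=?); scc=(scc[0]=?,scc[1]=?,scc[2]=?,scc[3]=?,scc[4]=?,scc[5]=?,scc[6]=?)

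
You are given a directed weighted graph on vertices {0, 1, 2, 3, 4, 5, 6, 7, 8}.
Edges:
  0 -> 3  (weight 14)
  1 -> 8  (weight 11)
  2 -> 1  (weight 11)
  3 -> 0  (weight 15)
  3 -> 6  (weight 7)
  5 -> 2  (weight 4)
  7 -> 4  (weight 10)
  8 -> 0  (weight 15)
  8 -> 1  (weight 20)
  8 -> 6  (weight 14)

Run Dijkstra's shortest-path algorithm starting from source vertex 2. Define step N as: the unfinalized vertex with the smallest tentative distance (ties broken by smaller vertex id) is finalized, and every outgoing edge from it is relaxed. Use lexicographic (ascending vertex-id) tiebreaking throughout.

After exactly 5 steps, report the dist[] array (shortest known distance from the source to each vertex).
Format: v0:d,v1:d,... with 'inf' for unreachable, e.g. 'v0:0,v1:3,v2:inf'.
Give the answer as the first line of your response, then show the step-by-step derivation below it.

v0:37,v1:11,v2:0,v3:51,v4:inf,v5:inf,v6:36,v7:inf,v8:22

step 1: dist = v0:inf,v1:11,v2:0,v3:inf,v4:inf,v5:inf,v6:inf,v7:inf,v8:inf
step 2: dist = v0:inf,v1:11,v2:0,v3:inf,v4:inf,v5:inf,v6:inf,v7:inf,v8:22
step 3: dist = v0:37,v1:11,v2:0,v3:inf,v4:inf,v5:inf,v6:36,v7:inf,v8:22
step 4: dist = v0:37,v1:11,v2:0,v3:inf,v4:inf,v5:inf,v6:36,v7:inf,v8:22
step 5: dist = v0:37,v1:11,v2:0,v3:51,v4:inf,v5:inf,v6:36,v7:inf,v8:22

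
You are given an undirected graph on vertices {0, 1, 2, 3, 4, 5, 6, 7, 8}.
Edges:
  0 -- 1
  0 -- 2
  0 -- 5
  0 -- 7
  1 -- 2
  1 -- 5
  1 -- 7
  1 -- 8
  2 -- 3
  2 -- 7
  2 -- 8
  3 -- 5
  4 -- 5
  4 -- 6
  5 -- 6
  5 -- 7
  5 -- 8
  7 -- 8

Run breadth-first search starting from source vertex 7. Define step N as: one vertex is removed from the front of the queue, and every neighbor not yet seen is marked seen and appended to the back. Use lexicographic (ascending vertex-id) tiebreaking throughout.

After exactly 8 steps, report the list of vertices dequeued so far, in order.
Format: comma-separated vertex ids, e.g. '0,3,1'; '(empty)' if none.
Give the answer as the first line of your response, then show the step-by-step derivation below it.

7,0,1,2,5,8,3,4

step 1: dequeue 7; queue=[0,1,2,5,8]; order=7
step 2: dequeue 0; queue=[1,2,5,8]; order=7,0
step 3: dequeue 1; queue=[2,5,8]; order=7,0,1
step 4: dequeue 2; queue=[5,8,3]; order=7,0,1,2
step 5: dequeue 5; queue=[8,3,4,6]; order=7,0,1,2,5
step 6: dequeue 8; queue=[3,4,6]; order=7,0,1,2,5,8
step 7: dequeue 3; queue=[4,6]; order=7,0,1,2,5,8,3
step 8: dequeue 4; queue=[6]; order=7,0,1,2,5,8,3,4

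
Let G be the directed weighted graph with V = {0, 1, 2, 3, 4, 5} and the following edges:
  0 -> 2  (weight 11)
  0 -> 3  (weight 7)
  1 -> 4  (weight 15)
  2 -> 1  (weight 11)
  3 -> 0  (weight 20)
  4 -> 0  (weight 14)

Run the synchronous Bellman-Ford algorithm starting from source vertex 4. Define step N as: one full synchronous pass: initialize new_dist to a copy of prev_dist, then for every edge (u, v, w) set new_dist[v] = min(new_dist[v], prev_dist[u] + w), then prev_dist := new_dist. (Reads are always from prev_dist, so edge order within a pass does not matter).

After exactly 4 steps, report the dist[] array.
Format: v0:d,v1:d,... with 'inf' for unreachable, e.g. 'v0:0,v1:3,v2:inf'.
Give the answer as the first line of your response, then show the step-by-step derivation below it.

v0:14,v1:36,v2:25,v3:21,v4:0,v5:inf

step 1: dist = v0:14,v1:inf,v2:inf,v3:inf,v4:0,v5:inf
step 2: dist = v0:14,v1:inf,v2:25,v3:21,v4:0,v5:inf
step 3: dist = v0:14,v1:36,v2:25,v3:21,v4:0,v5:inf
step 4: dist = v0:14,v1:36,v2:25,v3:21,v4:0,v5:inf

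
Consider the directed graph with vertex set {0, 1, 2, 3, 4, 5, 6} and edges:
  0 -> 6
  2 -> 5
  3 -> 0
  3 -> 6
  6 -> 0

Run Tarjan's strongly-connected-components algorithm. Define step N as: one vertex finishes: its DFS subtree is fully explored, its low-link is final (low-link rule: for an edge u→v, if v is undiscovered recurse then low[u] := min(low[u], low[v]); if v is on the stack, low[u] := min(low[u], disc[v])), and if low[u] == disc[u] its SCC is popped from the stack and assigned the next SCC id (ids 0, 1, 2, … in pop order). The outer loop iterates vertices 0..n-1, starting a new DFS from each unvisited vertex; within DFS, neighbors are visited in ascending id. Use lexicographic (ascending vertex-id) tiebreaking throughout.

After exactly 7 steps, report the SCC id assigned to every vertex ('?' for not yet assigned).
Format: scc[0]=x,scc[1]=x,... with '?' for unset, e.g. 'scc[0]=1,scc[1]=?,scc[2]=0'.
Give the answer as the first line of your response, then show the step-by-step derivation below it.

scc[0]=0,scc[1]=1,scc[2]=3,scc[3]=4,scc[4]=5,scc[5]=2,scc[6]=0

step 1: low=(low[0]=0,low[1]=?,low[2]=?,low[3]=?,low[4]=?,low[5]=?,low[6]=0); scc=(scc[0]=?,scc[1]=?,scc[2]=?,scc[3]=?,scc[4]=?,scc[5]=?,scc[6]=?)
step 2: low=(low[0]=0,low[1]=?,low[2]=?,low[3]=?,low[4]=?,low[5]=?,low[6]=0); scc=(scc[0]=0,scc[1]=?,scc[2]=?,scc[3]=?,scc[4]=?,scc[5]=?,scc[6]=0)
step 3: low=(low[0]=0,low[1]=2,low[2]=?,low[3]=?,low[4]=?,low[5]=?,low[6]=0); scc=(scc[0]=0,scc[1]=1,scc[2]=?,scc[3]=?,scc[4]=?,scc[5]=?,scc[6]=0)
step 4: low=(low[0]=0,low[1]=2,low[2]=3,low[3]=?,low[4]=?,low[5]=4,low[6]=0); scc=(scc[0]=0,scc[1]=1,scc[2]=?,scc[3]=?,scc[4]=?,scc[5]=2,scc[6]=0)
step 5: low=(low[0]=0,low[1]=2,low[2]=3,low[3]=?,low[4]=?,low[5]=4,low[6]=0); scc=(scc[0]=0,scc[1]=1,scc[2]=3,scc[3]=?,scc[4]=?,scc[5]=2,scc[6]=0)
step 6: low=(low[0]=0,low[1]=2,low[2]=3,low[3]=5,low[4]=?,low[5]=4,low[6]=0); scc=(scc[0]=0,scc[1]=1,scc[2]=3,scc[3]=4,scc[4]=?,scc[5]=2,scc[6]=0)
step 7: low=(low[0]=0,low[1]=2,low[2]=3,low[3]=5,low[4]=6,low[5]=4,low[6]=0); scc=(scc[0]=0,scc[1]=1,scc[2]=3,scc[3]=4,scc[4]=5,scc[5]=2,scc[6]=0)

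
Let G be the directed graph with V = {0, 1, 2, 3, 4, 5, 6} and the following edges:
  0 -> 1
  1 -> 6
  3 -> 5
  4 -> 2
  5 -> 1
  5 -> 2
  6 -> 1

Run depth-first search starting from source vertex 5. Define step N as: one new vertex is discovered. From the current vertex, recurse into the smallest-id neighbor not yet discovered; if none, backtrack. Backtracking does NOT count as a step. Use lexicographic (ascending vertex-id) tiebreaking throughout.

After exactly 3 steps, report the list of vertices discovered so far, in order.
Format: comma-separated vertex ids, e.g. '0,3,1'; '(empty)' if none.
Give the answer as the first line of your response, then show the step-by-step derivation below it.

5,1,6

step 1: discover 5; path=5; order=5
step 2: discover 1; path=5>1; order=5,1
step 3: discover 6; path=5>1>6; order=5,1,6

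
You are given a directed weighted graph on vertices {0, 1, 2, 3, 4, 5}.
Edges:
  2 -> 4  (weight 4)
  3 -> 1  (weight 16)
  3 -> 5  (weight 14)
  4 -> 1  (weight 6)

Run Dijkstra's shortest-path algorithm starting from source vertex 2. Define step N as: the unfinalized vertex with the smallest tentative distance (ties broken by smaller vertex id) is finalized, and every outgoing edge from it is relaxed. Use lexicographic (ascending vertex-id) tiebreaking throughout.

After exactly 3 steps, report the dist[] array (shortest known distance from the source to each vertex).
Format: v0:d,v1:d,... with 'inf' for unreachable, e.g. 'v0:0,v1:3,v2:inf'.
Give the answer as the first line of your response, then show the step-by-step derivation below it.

v0:inf,v1:10,v2:0,v3:inf,v4:4,v5:inf

step 1: dist = v0:inf,v1:inf,v2:0,v3:inf,v4:4,v5:inf
step 2: dist = v0:inf,v1:10,v2:0,v3:inf,v4:4,v5:inf
step 3: dist = v0:inf,v1:10,v2:0,v3:inf,v4:4,v5:inf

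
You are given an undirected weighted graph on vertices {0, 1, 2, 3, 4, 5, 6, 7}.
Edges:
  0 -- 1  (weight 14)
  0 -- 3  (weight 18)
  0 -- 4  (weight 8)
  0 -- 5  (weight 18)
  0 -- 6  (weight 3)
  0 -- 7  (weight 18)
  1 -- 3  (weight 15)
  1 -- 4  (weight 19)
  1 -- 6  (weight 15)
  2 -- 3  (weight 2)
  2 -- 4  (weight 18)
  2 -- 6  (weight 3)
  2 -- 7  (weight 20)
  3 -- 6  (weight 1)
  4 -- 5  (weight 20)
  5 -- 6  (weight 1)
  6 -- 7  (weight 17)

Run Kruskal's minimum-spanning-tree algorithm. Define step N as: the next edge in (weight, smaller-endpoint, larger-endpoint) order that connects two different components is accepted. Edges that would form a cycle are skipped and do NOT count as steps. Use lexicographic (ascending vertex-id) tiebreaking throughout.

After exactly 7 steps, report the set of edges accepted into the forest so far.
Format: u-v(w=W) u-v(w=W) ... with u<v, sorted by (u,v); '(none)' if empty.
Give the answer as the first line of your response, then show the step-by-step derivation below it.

0-1(w=14) 0-4(w=8) 0-6(w=3) 2-3(w=2) 3-6(w=1) 5-6(w=1) 6-7(w=17)

step 1: add edge 3-6 (w=1); MST = {3-6(w=1)}
step 2: add edge 5-6 (w=1); MST = {3-6(w=1) 5-6(w=1)}
step 3: add edge 2-3 (w=2); MST = {2-3(w=2) 3-6(w=1) 5-6(w=1)}
step 4: add edge 0-6 (w=3); MST = {0-6(w=3) 2-3(w=2) 3-6(w=1) 5-6(w=1)}
step 5: add edge 0-4 (w=8); MST = {0-4(w=8) 0-6(w=3) 2-3(w=2) 3-6(w=1) 5-6(w=1)}
step 6: add edge 0-1 (w=14); MST = {0-1(w=14) 0-4(w=8) 0-6(w=3) 2-3(w=2) 3-6(w=1) 5-6(w=1)}
step 7: add edge 6-7 (w=17); MST = {0-1(w=14) 0-4(w=8) 0-6(w=3) 2-3(w=2) 3-6(w=1) 5-6(w=1) 6-7(w=17)}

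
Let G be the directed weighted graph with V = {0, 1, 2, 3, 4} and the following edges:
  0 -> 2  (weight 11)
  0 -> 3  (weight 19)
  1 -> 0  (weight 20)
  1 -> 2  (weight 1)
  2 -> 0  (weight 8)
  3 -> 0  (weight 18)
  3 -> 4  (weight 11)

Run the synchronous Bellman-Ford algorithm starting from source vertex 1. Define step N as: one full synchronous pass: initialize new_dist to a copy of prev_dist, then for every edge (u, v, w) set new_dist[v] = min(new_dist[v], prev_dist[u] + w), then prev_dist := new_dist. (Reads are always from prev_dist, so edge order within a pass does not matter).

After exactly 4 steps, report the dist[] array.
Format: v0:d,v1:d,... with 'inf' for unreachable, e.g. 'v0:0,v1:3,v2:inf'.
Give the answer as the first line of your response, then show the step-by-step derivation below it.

v0:9,v1:0,v2:1,v3:28,v4:39

step 1: dist = v0:20,v1:0,v2:1,v3:inf,v4:inf
step 2: dist = v0:9,v1:0,v2:1,v3:39,v4:inf
step 3: dist = v0:9,v1:0,v2:1,v3:28,v4:50
step 4: dist = v0:9,v1:0,v2:1,v3:28,v4:39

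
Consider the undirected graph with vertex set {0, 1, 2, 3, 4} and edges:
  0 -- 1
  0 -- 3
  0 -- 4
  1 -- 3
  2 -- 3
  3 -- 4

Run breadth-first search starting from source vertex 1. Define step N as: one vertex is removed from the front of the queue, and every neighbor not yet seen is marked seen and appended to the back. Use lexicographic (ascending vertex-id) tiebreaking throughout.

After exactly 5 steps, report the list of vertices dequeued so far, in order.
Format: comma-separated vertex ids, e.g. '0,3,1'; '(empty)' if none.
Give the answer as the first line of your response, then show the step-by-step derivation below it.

1,0,3,4,2

step 1: dequeue 1; queue=[0,3]; order=1
step 2: dequeue 0; queue=[3,4]; order=1,0
step 3: dequeue 3; queue=[4,2]; order=1,0,3
step 4: dequeue 4; queue=[2]; order=1,0,3,4
step 5: dequeue 2; queue=[(empty)]; order=1,0,3,4,2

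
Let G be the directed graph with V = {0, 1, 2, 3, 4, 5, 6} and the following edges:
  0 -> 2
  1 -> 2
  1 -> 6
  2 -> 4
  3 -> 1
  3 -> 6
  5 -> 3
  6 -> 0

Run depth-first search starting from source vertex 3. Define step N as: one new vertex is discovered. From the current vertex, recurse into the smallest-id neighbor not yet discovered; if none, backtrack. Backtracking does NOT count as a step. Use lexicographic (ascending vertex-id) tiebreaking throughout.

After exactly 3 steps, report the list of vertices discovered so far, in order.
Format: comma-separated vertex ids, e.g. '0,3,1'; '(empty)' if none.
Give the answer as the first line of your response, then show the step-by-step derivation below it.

3,1,2

step 1: discover 3; path=3; order=3
step 2: discover 1; path=3>1; order=3,1
step 3: discover 2; path=3>1>2; order=3,1,2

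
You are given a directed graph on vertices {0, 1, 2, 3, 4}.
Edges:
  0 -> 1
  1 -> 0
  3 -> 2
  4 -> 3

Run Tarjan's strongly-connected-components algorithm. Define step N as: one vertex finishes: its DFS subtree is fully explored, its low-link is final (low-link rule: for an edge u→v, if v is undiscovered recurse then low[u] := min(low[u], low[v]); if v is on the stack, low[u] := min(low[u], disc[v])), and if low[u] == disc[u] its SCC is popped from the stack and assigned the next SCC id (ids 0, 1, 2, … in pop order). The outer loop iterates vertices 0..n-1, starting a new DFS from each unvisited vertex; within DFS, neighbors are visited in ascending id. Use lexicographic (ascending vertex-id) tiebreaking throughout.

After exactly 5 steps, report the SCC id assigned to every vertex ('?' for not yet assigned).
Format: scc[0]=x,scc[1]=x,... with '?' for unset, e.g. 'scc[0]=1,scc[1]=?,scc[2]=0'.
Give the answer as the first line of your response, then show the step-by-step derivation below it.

scc[0]=0,scc[1]=0,scc[2]=1,scc[3]=2,scc[4]=3

step 1: low=(low[0]=0,low[1]=0,low[2]=?,low[3]=?,low[4]=?); scc=(scc[0]=?,scc[1]=?,scc[2]=?,scc[3]=?,scc[4]=?)
step 2: low=(low[0]=0,low[1]=0,low[2]=?,low[3]=?,low[4]=?); scc=(scc[0]=0,scc[1]=0,scc[2]=?,scc[3]=?,scc[4]=?)
step 3: low=(low[0]=0,low[1]=0,low[2]=2,low[3]=?,low[4]=?); scc=(scc[0]=0,scc[1]=0,scc[2]=1,scc[3]=?,scc[4]=?)
step 4: low=(low[0]=0,low[1]=0,low[2]=2,low[3]=3,low[4]=?); scc=(scc[0]=0,scc[1]=0,scc[2]=1,scc[3]=2,scc[4]=?)
step 5: low=(low[0]=0,low[1]=0,low[2]=2,low[3]=3,low[4]=4); scc=(scc[0]=0,scc[1]=0,scc[2]=1,scc[3]=2,scc[4]=3)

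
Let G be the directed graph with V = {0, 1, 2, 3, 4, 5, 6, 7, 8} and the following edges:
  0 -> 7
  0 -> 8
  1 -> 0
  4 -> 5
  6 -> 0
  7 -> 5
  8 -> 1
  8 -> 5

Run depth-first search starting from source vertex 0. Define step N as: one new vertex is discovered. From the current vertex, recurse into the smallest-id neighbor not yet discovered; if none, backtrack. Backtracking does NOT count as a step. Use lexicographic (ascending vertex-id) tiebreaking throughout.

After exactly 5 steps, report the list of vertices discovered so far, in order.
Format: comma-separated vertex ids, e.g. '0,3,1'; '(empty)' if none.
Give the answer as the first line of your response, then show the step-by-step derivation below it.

0,7,5,8,1

step 1: discover 0; path=0; order=0
step 2: discover 7; path=0>7; order=0,7
step 3: discover 5; path=0>7>5; order=0,7,5
step 4: discover 8; path=0>8; order=0,7,5,8
step 5: discover 1; path=0>8>1; order=0,7,5,8,1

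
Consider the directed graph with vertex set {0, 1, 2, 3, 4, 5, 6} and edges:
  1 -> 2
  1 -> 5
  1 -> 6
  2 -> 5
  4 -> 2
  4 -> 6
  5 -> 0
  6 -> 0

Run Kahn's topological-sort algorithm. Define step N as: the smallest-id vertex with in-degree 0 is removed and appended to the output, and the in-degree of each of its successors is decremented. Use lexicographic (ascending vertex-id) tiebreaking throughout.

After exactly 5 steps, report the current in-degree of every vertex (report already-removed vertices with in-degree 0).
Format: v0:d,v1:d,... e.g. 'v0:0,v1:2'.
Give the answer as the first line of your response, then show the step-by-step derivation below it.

v0:1,v1:0,v2:0,v3:0,v4:0,v5:0,v6:0

step 1: output 1; order=[1]; indeg=(2,0,1,0,0,1,1)
step 2: output 3; order=[1,3]; indeg=(2,0,1,0,0,1,1)
step 3: output 4; order=[1,3,4]; indeg=(2,0,0,0,0,1,0)
step 4: output 2; order=[1,3,4,2]; indeg=(2,0,0,0,0,0,0)
step 5: output 5; order=[1,3,4,2,5]; indeg=(1,0,0,0,0,0,0)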